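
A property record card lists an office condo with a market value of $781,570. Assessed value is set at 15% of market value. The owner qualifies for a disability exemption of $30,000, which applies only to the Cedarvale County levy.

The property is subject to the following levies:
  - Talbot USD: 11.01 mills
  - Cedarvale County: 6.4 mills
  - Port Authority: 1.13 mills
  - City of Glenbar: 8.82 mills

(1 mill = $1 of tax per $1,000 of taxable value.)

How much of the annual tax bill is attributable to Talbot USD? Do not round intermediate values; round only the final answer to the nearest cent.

$1,290.76

Assessed value = $781,570 × 0.15 = $117,235.5
Talbot USD taxable value = $117,235.5 (exemption does not apply)
Talbot USD levy = $117,235.5 × 0.01101 = $1,290.762855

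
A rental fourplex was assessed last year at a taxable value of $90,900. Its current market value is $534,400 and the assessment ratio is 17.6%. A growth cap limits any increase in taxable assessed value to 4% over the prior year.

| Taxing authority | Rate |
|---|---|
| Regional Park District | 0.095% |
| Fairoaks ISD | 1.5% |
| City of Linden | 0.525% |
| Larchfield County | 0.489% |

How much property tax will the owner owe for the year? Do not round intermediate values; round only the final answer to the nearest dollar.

$2,454

Uncapped assessed value = $534,400 × 0.176 = $94,054.4
Cap limit = $90,900 × 1.04 = $94,536
Taxable assessed value = min($94,054.4, $94,536) = $94,054.4 (cap does not bind)
Regional Park District: $94,054.4 × 0.00095 = $89.35168
Fairoaks ISD: $94,054.4 × 0.015 = $1,410.816
City of Linden: $94,054.4 × 0.00525 = $493.7856
Larchfield County: $94,054.4 × 0.00489 = $459.926016
Total = $2,453.879296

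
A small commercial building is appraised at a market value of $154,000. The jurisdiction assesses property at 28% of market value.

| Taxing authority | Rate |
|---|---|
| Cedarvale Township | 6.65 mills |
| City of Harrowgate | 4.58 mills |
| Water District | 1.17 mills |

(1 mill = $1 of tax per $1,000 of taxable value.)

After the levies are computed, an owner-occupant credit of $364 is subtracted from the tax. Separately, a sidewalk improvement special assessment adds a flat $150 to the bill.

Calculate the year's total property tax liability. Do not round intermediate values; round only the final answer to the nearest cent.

$320.69

Assessed value = $154,000 × 0.28 = $43,120
Cedarvale Township: $43,120 × 0.00665 = $286.748
City of Harrowgate: $43,120 × 0.00458 = $197.4896
Water District: $43,120 × 0.00117 = $50.4504
Levies subtotal = $534.688
After credit = $534.688 − $364 = $170.688
Total = $170.688 + $150 = $320.688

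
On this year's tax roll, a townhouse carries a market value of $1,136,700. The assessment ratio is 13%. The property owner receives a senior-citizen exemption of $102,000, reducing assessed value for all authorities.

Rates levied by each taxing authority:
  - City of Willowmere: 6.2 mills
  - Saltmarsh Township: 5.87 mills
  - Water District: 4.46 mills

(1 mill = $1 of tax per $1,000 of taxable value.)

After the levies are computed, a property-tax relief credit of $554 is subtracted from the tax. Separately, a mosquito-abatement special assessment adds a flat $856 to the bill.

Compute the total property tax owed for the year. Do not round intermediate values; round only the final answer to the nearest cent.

Assessed value = $1,136,700 × 0.13 = $147,771
Taxable value = $147,771 − $102,000 = $45,771
City of Willowmere: $45,771 × 0.0062 = $283.7802
Saltmarsh Township: $45,771 × 0.00587 = $268.67577
Water District: $45,771 × 0.00446 = $204.13866
Levies subtotal = $756.59463
After credit = $756.59463 − $554 = $202.59463
Total = $202.59463 + $856 = $1,058.59463

$1,058.59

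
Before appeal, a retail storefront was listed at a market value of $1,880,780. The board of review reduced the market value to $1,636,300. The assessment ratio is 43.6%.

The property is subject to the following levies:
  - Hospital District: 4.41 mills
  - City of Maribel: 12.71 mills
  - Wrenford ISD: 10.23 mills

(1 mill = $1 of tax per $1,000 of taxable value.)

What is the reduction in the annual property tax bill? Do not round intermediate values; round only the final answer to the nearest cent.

$2,915.33

Old assessed value = $1,880,780 × 0.436 = $820,020.08
New assessed value = $1,636,300 × 0.436 = $713,426.8
Combined rate = 0.00441 + 0.01271 + 0.01023 = 0.02735
Old tax = $820,020.08 × 0.02735 = $22,427.549188
New tax = $713,426.8 × 0.02735 = $19,512.22298
Reduction = $22,427.549188 − $19,512.22298 = $2,915.326208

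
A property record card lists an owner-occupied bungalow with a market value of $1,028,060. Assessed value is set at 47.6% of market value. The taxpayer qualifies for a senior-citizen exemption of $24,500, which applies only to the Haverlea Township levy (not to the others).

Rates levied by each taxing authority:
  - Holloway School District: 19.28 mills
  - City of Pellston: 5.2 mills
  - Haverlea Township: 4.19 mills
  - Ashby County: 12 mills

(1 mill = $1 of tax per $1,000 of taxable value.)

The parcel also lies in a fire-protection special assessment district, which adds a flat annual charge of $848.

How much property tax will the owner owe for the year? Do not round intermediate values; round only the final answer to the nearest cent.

Assessed value = $1,028,060 × 0.476 = $489,356.56
Holloway School District: $489,356.56 × 0.01928 = $9,434.7944768
City of Pellston: $489,356.56 × 0.0052 = $2,544.654112
Haverlea Township: ($489,356.56 − $24,500) × 0.00419 = $464,856.56 × 0.00419 = $1,947.7489864
Ashby County: $489,356.56 × 0.012 = $5,872.27872
Levies subtotal = $19,799.4762952
Total = $19,799.4762952 + $848 = $20,647.4762952

$20,647.48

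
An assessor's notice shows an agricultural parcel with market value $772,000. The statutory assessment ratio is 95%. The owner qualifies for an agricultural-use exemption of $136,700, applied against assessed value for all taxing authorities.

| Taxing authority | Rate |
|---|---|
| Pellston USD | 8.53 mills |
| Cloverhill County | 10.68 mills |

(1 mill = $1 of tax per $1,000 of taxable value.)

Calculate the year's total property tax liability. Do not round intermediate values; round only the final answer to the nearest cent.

Assessed value = $772,000 × 0.95 = $733,400
Taxable value = $733,400 − $136,700 = $596,700
Pellston USD: $596,700 × 0.00853 = $5,089.851
Cloverhill County: $596,700 × 0.01068 = $6,372.756
Total = $5,089.851 + $6,372.756 = $11,462.607

$11,462.61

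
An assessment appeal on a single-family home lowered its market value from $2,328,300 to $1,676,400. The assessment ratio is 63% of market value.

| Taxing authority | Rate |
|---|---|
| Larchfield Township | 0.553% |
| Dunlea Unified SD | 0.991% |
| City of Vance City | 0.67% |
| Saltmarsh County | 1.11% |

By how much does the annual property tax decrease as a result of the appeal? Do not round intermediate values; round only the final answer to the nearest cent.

Old assessed value = $2,328,300 × 0.63 = $1,466,829
New assessed value = $1,676,400 × 0.63 = $1,056,132
Combined rate = 0.00553 + 0.00991 + 0.0067 + 0.0111 = 0.03324
Old tax = $1,466,829 × 0.03324 = $48,757.39596
New tax = $1,056,132 × 0.03324 = $35,105.82768
Reduction = $48,757.39596 − $35,105.82768 = $13,651.56828

$13,651.57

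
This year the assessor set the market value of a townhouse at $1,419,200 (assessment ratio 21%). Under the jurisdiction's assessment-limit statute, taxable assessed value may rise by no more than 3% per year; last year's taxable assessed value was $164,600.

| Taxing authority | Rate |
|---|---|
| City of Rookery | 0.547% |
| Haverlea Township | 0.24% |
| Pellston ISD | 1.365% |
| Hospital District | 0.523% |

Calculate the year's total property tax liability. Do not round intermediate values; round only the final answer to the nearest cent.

Uncapped assessed value = $1,419,200 × 0.21 = $298,032
Cap limit = $164,600 × 1.03 = $169,538
Taxable assessed value = min($298,032, $169,538) = $169,538 (cap binds)
City of Rookery: $169,538 × 0.00547 = $927.37286
Haverlea Township: $169,538 × 0.0024 = $406.8912
Pellston ISD: $169,538 × 0.01365 = $2,314.1937
Hospital District: $169,538 × 0.00523 = $886.68374
Total = $4,535.1415

$4,535.14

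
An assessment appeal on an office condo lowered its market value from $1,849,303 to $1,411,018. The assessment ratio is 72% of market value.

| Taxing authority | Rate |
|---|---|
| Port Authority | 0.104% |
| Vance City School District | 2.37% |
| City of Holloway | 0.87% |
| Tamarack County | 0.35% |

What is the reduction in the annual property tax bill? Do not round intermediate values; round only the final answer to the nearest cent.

$11,656.98

Old assessed value = $1,849,303 × 0.72 = $1,331,498.16
New assessed value = $1,411,018 × 0.72 = $1,015,932.96
Combined rate = 0.00104 + 0.0237 + 0.0087 + 0.0035 = 0.03694
Old tax = $1,331,498.16 × 0.03694 = $49,185.5420304
New tax = $1,015,932.96 × 0.03694 = $37,528.5635424
Reduction = $49,185.5420304 − $37,528.5635424 = $11,656.978488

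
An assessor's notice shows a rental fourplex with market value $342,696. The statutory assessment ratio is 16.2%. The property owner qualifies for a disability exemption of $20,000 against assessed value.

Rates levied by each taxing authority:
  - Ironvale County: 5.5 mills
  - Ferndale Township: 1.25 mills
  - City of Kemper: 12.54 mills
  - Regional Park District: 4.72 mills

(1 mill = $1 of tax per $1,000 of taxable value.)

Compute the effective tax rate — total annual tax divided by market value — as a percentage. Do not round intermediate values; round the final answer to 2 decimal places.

0.25%

Assessed value = $342,696 × 0.162 = $55,516.752
Taxable value = $55,516.752 − $20,000 = $35,516.752
Ironvale County: $35,516.752 × 0.0055 = $195.342136
Ferndale Township: $35,516.752 × 0.00125 = $44.39594
City of Kemper: $35,516.752 × 0.01254 = $445.38007008
Regional Park District: $35,516.752 × 0.00472 = $167.63906944
Total tax = $852.75721552
Effective rate = $852.75721552 ÷ $342,696 = 0.25% of market value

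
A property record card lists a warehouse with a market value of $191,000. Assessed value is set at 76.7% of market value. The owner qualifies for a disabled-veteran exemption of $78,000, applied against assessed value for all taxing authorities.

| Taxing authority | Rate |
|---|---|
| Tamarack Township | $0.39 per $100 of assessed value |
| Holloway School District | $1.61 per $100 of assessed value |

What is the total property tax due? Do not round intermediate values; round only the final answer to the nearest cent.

Assessed value = $191,000 × 0.767 = $146,497
Taxable value = $146,497 − $78,000 = $68,497
Tamarack Township: $68,497 × 0.0039 = $267.1383
Holloway School District: $68,497 × 0.0161 = $1,102.8017
Total = $267.1383 + $1,102.8017 = $1,369.94

$1,369.94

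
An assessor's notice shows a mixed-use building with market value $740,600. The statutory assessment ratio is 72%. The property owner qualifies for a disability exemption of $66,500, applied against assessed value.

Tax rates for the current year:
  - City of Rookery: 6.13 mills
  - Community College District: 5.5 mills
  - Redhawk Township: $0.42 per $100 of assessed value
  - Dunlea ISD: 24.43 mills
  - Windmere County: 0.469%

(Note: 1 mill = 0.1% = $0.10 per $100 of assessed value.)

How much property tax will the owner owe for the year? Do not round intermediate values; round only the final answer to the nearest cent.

$20,979.60

Assessed value = $740,600 × 0.72 = $533,232
Taxable value = $533,232 − $66,500 = $466,732
City of Rookery: $466,732 × 0.00613 = $2,861.06716
Community College District: $466,732 × 0.0055 = $2,567.026
Redhawk Township: $466,732 × 0.0042 = $1,960.2744
Dunlea ISD: $466,732 × 0.02443 = $11,402.26276
Windmere County: $466,732 × 0.00469 = $2,188.97308
Total = $20,979.6034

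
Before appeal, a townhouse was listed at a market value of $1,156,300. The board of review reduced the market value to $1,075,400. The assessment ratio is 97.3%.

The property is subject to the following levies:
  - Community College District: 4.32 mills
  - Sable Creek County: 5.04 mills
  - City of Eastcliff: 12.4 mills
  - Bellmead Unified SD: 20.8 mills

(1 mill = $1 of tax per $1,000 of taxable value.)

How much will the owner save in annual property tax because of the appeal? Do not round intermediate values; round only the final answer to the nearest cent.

Old assessed value = $1,156,300 × 0.973 = $1,125,079.9
New assessed value = $1,075,400 × 0.973 = $1,046,364.2
Combined rate = 0.00432 + 0.00504 + 0.0124 + 0.0208 = 0.04256
Old tax = $1,125,079.9 × 0.04256 = $47,883.400544
New tax = $1,046,364.2 × 0.04256 = $44,533.260352
Reduction = $47,883.400544 − $44,533.260352 = $3,350.140192

$3,350.14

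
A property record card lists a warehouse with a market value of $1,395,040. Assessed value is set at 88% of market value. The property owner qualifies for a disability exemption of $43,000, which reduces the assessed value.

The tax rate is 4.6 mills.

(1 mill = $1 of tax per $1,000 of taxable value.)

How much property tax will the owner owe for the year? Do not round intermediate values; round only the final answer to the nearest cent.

$5,449.32

Assessed value = $1,395,040 × 0.88 = $1,227,635.2
Taxable value = $1,227,635.2 − $43,000 = $1,184,635.2
Tax = $1,184,635.2 × 0.0046 = $5,449.32192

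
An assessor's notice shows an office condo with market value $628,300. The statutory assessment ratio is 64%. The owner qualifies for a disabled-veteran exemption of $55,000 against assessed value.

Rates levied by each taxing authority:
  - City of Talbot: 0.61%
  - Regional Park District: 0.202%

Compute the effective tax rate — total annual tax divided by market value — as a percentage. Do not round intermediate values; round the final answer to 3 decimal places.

0.449%

Assessed value = $628,300 × 0.64 = $402,112
Taxable value = $402,112 − $55,000 = $347,112
City of Talbot: $347,112 × 0.0061 = $2,117.3832
Regional Park District: $347,112 × 0.00202 = $701.16624
Total tax = $2,818.54944
Effective rate = $2,818.54944 ÷ $628,300 = 0.449% of market value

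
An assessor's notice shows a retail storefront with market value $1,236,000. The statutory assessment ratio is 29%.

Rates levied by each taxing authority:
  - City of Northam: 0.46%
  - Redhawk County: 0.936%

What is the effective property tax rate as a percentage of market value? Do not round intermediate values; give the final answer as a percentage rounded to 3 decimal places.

Assessed value = $1,236,000 × 0.29 = $358,440
City of Northam: $358,440 × 0.0046 = $1,648.824
Redhawk County: $358,440 × 0.00936 = $3,354.9984
Total tax = $5,003.8224
Effective rate = $5,003.8224 ÷ $1,236,000 = 0.405% of market value

0.405%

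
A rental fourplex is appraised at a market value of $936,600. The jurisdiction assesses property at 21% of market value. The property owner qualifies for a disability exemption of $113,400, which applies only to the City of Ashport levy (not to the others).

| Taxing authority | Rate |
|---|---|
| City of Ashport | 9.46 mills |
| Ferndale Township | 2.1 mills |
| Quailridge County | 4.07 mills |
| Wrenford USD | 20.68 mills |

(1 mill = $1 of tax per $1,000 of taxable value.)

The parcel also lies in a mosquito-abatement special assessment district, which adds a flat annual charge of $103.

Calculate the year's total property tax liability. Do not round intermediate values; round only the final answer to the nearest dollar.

Assessed value = $936,600 × 0.21 = $196,686
City of Ashport: ($196,686 − $113,400) × 0.00946 = $83,286 × 0.00946 = $787.88556
Ferndale Township: $196,686 × 0.0021 = $413.0406
Quailridge County: $196,686 × 0.00407 = $800.51202
Wrenford USD: $196,686 × 0.02068 = $4,067.46648
Levies subtotal = $6,068.90466
Total = $6,068.90466 + $103 = $6,171.90466

$6,172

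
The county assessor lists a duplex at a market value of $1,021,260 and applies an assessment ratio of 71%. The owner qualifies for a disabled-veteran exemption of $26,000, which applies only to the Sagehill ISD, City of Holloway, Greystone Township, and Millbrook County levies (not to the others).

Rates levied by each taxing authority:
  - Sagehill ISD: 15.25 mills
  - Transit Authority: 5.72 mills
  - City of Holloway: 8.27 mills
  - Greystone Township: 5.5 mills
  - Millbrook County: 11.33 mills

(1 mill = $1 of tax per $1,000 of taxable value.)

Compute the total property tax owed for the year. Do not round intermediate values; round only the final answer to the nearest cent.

$32,356.01

Assessed value = $1,021,260 × 0.71 = $725,094.6
Sagehill ISD: ($725,094.6 − $26,000) × 0.01525 = $699,094.6 × 0.01525 = $10,661.19265
Transit Authority: $725,094.6 × 0.00572 = $4,147.541112
City of Holloway: ($725,094.6 − $26,000) × 0.00827 = $699,094.6 × 0.00827 = $5,781.512342
Greystone Township: ($725,094.6 − $26,000) × 0.0055 = $699,094.6 × 0.0055 = $3,845.0203
Millbrook County: ($725,094.6 − $26,000) × 0.01133 = $699,094.6 × 0.01133 = $7,920.741818
Total = $32,356.008222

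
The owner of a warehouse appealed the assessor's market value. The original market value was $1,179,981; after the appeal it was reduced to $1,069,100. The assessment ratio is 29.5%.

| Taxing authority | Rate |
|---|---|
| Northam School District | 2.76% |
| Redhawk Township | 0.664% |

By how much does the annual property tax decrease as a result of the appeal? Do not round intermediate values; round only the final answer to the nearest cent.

Old assessed value = $1,179,981 × 0.295 = $348,094.395
New assessed value = $1,069,100 × 0.295 = $315,384.5
Combined rate = 0.0276 + 0.00664 = 0.03424
Old tax = $348,094.395 × 0.03424 = $11,918.7520848
New tax = $315,384.5 × 0.03424 = $10,798.76528
Reduction = $11,918.7520848 − $10,798.76528 = $1,119.9868048

$1,119.99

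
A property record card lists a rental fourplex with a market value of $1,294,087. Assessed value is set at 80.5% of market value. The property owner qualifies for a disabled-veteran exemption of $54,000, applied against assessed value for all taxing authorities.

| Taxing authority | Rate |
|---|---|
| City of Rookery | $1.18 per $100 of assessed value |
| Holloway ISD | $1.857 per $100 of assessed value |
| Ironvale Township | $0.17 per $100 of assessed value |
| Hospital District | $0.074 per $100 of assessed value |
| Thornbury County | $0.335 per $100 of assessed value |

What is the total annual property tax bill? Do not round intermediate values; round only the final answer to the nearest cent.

$35,716.68

Assessed value = $1,294,087 × 0.805 = $1,041,740.035
Taxable value = $1,041,740.035 − $54,000 = $987,740.035
City of Rookery: $987,740.035 × 0.0118 = $11,655.332413
Holloway ISD: $987,740.035 × 0.01857 = $18,342.33244995
Ironvale Township: $987,740.035 × 0.0017 = $1,679.1580595
Hospital District: $987,740.035 × 0.00074 = $730.9276259
Thornbury County: $987,740.035 × 0.00335 = $3,308.92911725
Total = $11,655.332413 + $18,342.33244995 + $1,679.1580595 + $730.9276259 + $3,308.92911725 = $35,716.6796656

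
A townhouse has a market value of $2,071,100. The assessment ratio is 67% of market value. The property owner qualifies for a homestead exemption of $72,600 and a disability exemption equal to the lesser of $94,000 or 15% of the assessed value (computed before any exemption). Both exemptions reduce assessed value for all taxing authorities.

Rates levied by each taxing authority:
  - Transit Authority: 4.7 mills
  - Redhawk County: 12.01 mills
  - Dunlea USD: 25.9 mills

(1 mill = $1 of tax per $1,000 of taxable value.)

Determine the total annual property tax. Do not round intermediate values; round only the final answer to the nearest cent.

Assessed value = $2,071,100 × 0.67 = $1,387,637
Disability exemption = min($94,000, 15% × $1,387,637) = min($94,000, $208,145.55) = $94,000 (dollar cap binds)
Taxable value = $1,387,637 − $72,600 − $94,000 = $1,221,037
Transit Authority: $1,221,037 × 0.0047 = $5,738.8739
Redhawk County: $1,221,037 × 0.01201 = $14,664.65437
Dunlea USD: $1,221,037 × 0.0259 = $31,624.8583
Total = $52,028.38657

$52,028.39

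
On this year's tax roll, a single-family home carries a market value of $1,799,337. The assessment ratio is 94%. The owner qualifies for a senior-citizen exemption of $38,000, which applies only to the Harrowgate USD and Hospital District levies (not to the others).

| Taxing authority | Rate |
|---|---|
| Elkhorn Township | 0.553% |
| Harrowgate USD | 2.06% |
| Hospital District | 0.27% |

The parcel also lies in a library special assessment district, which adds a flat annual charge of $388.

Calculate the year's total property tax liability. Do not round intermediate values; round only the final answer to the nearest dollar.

Assessed value = $1,799,337 × 0.94 = $1,691,376.78
Elkhorn Township: $1,691,376.78 × 0.00553 = $9,353.3135934
Harrowgate USD: ($1,691,376.78 − $38,000) × 0.0206 = $1,653,376.78 × 0.0206 = $34,059.561668
Hospital District: ($1,691,376.78 − $38,000) × 0.0027 = $1,653,376.78 × 0.0027 = $4,464.117306
Levies subtotal = $47,876.9925674
Total = $47,876.9925674 + $388 = $48,264.9925674

$48,265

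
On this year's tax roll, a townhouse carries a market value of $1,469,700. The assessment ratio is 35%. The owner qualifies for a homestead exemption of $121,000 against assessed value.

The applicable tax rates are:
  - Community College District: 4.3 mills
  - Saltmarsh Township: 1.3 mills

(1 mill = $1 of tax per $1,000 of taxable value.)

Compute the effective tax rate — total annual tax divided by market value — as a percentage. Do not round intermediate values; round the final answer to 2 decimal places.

Assessed value = $1,469,700 × 0.35 = $514,395
Taxable value = $514,395 − $121,000 = $393,395
Community College District: $393,395 × 0.0043 = $1,691.5985
Saltmarsh Township: $393,395 × 0.0013 = $511.4135
Total tax = $2,203.012
Effective rate = $2,203.012 ÷ $1,469,700 = 0.15% of market value

0.15%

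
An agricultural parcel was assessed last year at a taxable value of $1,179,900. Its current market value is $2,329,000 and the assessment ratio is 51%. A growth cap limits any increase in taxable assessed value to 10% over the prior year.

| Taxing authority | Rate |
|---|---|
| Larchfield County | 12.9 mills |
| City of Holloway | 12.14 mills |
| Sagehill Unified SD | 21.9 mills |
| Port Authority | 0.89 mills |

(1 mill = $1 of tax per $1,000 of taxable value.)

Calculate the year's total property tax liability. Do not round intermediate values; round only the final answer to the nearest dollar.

Uncapped assessed value = $2,329,000 × 0.51 = $1,187,790
Cap limit = $1,179,900 × 1.1 = $1,297,890
Taxable assessed value = min($1,187,790, $1,297,890) = $1,187,790 (cap does not bind)
Larchfield County: $1,187,790 × 0.0129 = $15,322.491
City of Holloway: $1,187,790 × 0.01214 = $14,419.7706
Sagehill Unified SD: $1,187,790 × 0.0219 = $26,012.601
Port Authority: $1,187,790 × 0.00089 = $1,057.1331
Total = $56,811.9957

$56,812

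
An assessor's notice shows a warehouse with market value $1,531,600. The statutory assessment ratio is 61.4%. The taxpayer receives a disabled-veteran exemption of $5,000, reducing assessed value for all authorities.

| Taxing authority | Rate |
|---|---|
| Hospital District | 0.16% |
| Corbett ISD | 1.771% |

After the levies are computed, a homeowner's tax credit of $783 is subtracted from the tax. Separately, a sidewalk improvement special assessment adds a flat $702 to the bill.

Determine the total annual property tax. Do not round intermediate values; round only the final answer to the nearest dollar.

Assessed value = $1,531,600 × 0.614 = $940,402.4
Taxable value = $940,402.4 − $5,000 = $935,402.4
Hospital District: $935,402.4 × 0.0016 = $1,496.64384
Corbett ISD: $935,402.4 × 0.01771 = $16,565.976504
Levies subtotal = $18,062.620344
After credit = $18,062.620344 − $783 = $17,279.620344
Total = $17,279.620344 + $702 = $17,981.620344

$17,982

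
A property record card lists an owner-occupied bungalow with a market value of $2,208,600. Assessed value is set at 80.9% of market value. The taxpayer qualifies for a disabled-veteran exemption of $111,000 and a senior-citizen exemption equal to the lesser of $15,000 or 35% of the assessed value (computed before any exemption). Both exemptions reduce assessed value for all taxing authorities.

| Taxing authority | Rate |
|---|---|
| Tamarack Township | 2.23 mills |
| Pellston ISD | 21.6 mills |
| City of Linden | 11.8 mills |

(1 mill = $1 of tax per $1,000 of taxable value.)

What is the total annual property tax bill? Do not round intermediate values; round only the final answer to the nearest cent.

$59,172.79

Assessed value = $2,208,600 × 0.809 = $1,786,757.4
Senior-citizen exemption = min($15,000, 35% × $1,786,757.4) = min($15,000, $625,365.09) = $15,000 (dollar cap binds)
Taxable value = $1,786,757.4 − $111,000 − $15,000 = $1,660,757.4
Tamarack Township: $1,660,757.4 × 0.00223 = $3,703.489002
Pellston ISD: $1,660,757.4 × 0.0216 = $35,872.35984
City of Linden: $1,660,757.4 × 0.0118 = $19,596.93732
Total = $59,172.786162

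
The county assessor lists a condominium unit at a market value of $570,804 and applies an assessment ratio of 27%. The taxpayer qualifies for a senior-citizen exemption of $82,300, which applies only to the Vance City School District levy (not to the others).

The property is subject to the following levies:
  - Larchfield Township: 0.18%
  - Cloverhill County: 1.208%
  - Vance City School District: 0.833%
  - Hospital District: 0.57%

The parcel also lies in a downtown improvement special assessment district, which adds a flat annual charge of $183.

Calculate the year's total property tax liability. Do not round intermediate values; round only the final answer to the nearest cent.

$3,798.85

Assessed value = $570,804 × 0.27 = $154,117.08
Larchfield Township: $154,117.08 × 0.0018 = $277.410744
Cloverhill County: $154,117.08 × 0.01208 = $1,861.7343264
Vance City School District: ($154,117.08 − $82,300) × 0.00833 = $71,817.08 × 0.00833 = $598.2362764
Hospital District: $154,117.08 × 0.0057 = $878.467356
Levies subtotal = $3,615.8487028
Total = $3,615.8487028 + $183 = $3,798.8487028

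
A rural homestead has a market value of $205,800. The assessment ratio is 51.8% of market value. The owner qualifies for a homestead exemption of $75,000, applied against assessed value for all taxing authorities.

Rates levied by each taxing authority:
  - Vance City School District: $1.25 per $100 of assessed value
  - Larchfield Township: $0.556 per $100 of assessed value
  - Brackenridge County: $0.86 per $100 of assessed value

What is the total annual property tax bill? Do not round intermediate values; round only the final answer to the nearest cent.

Assessed value = $205,800 × 0.518 = $106,604.4
Taxable value = $106,604.4 − $75,000 = $31,604.4
Vance City School District: $31,604.4 × 0.0125 = $395.055
Larchfield Township: $31,604.4 × 0.00556 = $175.720464
Brackenridge County: $31,604.4 × 0.0086 = $271.79784
Total = $395.055 + $175.720464 + $271.79784 = $842.573304

$842.57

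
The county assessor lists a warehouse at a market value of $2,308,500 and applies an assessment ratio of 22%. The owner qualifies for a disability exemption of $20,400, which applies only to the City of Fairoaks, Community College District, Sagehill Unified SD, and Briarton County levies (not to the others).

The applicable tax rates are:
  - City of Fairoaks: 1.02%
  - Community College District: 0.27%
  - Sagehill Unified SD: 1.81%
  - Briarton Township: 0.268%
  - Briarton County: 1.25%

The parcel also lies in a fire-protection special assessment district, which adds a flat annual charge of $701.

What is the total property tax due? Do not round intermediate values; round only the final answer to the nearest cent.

Assessed value = $2,308,500 × 0.22 = $507,870
City of Fairoaks: ($507,870 − $20,400) × 0.0102 = $487,470 × 0.0102 = $4,972.194
Community College District: ($507,870 − $20,400) × 0.0027 = $487,470 × 0.0027 = $1,316.169
Sagehill Unified SD: ($507,870 − $20,400) × 0.0181 = $487,470 × 0.0181 = $8,823.207
Briarton Township: $507,870 × 0.00268 = $1,361.0916
Briarton County: ($507,870 − $20,400) × 0.0125 = $487,470 × 0.0125 = $6,093.375
Levies subtotal = $22,566.0366
Total = $22,566.0366 + $701 = $23,267.0366

$23,267.04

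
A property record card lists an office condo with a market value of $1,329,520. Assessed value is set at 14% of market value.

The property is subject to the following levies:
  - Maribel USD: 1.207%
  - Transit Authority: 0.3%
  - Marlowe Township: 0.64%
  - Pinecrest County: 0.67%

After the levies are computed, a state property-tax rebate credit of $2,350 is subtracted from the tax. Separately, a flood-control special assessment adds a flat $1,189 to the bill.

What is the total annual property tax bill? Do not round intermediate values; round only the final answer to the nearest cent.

Assessed value = $1,329,520 × 0.14 = $186,132.8
Maribel USD: $186,132.8 × 0.01207 = $2,246.622896
Transit Authority: $186,132.8 × 0.003 = $558.3984
Marlowe Township: $186,132.8 × 0.0064 = $1,191.24992
Pinecrest County: $186,132.8 × 0.0067 = $1,247.08976
Levies subtotal = $5,243.360976
After credit = $5,243.360976 − $2,350 = $2,893.360976
Total = $2,893.360976 + $1,189 = $4,082.360976

$4,082.36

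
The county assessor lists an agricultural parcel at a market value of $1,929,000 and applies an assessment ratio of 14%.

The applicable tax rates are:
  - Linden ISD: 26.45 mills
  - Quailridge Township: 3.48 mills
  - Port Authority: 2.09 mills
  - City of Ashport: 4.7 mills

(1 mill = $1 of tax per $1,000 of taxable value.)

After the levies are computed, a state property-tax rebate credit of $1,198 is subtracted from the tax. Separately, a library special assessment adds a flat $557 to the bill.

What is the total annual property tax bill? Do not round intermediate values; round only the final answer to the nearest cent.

$9,275.60

Assessed value = $1,929,000 × 0.14 = $270,060
Linden ISD: $270,060 × 0.02645 = $7,143.087
Quailridge Township: $270,060 × 0.00348 = $939.8088
Port Authority: $270,060 × 0.00209 = $564.4254
City of Ashport: $270,060 × 0.0047 = $1,269.282
Levies subtotal = $9,916.6032
After credit = $9,916.6032 − $1,198 = $8,718.6032
Total = $8,718.6032 + $557 = $9,275.6032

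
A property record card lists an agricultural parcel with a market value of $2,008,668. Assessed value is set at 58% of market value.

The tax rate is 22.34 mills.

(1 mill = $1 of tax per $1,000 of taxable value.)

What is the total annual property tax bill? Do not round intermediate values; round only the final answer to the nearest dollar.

$26,027

Assessed value = $2,008,668 × 0.58 = $1,165,027.44
Tax = $1,165,027.44 × 0.02234 = $26,026.7130096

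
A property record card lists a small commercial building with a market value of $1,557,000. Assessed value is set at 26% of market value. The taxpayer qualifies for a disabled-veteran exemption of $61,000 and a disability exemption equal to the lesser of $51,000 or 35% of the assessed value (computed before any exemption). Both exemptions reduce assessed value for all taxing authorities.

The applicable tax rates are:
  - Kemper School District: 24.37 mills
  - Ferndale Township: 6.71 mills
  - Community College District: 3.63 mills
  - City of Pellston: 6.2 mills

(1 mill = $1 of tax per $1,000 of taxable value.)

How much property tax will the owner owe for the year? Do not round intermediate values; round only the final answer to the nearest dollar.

Assessed value = $1,557,000 × 0.26 = $404,820
Disability exemption = min($51,000, 35% × $404,820) = min($51,000, $141,687) = $51,000 (dollar cap binds)
Taxable value = $404,820 − $61,000 − $51,000 = $292,820
Kemper School District: $292,820 × 0.02437 = $7,136.0234
Ferndale Township: $292,820 × 0.00671 = $1,964.8222
Community College District: $292,820 × 0.00363 = $1,062.9366
City of Pellston: $292,820 × 0.0062 = $1,815.484
Total = $11,979.2662

$11,979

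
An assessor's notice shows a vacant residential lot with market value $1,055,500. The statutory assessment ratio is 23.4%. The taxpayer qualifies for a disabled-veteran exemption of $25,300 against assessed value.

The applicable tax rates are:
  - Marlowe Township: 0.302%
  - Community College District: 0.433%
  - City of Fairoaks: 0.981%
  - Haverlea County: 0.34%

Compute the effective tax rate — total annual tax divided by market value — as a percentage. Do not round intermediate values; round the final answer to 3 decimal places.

0.432%

Assessed value = $1,055,500 × 0.234 = $246,987
Taxable value = $246,987 − $25,300 = $221,687
Marlowe Township: $221,687 × 0.00302 = $669.49474
Community College District: $221,687 × 0.00433 = $959.90471
City of Fairoaks: $221,687 × 0.00981 = $2,174.74947
Haverlea County: $221,687 × 0.0034 = $753.7358
Total tax = $4,557.88472
Effective rate = $4,557.88472 ÷ $1,055,500 = 0.432% of market value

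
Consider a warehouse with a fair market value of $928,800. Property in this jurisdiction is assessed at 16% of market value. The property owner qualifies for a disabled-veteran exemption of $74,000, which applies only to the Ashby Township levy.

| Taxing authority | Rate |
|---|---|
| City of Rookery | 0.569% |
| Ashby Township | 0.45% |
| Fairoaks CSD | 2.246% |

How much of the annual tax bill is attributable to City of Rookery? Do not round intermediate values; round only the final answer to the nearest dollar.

$846

Assessed value = $928,800 × 0.16 = $148,608
City of Rookery taxable value = $148,608 (exemption does not apply)
City of Rookery levy = $148,608 × 0.00569 = $845.57952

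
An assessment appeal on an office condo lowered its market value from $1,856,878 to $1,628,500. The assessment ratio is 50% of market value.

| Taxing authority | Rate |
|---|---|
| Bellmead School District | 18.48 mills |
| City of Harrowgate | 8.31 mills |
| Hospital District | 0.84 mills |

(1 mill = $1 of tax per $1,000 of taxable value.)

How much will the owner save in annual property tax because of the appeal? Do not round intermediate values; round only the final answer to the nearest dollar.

Old assessed value = $1,856,878 × 0.5 = $928,439
New assessed value = $1,628,500 × 0.5 = $814,250
Combined rate = 0.01848 + 0.00831 + 0.00084 = 0.02763
Old tax = $928,439 × 0.02763 = $25,652.76957
New tax = $814,250 × 0.02763 = $22,497.7275
Reduction = $25,652.76957 − $22,497.7275 = $3,155.04207

$3,155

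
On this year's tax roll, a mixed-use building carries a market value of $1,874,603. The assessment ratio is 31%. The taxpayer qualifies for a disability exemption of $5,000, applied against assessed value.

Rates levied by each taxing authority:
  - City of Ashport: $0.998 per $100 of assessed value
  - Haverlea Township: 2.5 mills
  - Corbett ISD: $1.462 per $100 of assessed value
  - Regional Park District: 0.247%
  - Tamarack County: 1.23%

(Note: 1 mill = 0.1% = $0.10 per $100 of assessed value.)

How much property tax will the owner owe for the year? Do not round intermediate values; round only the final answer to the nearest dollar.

$24,122

Assessed value = $1,874,603 × 0.31 = $581,126.93
Taxable value = $581,126.93 − $5,000 = $576,126.93
City of Ashport: $576,126.93 × 0.00998 = $5,749.7467614
Haverlea Township: $576,126.93 × 0.0025 = $1,440.317325
Corbett ISD: $576,126.93 × 0.01462 = $8,422.9757166
Regional Park District: $576,126.93 × 0.00247 = $1,423.0335171
Tamarack County: $576,126.93 × 0.0123 = $7,086.361239
Total = $24,122.4345591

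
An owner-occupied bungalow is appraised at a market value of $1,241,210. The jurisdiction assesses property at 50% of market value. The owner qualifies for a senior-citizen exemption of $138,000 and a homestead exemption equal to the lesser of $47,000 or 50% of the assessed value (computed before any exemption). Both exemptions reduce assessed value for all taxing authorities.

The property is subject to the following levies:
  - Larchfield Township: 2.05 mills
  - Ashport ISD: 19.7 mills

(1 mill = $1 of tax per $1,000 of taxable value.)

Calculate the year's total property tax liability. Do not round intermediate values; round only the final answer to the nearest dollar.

Assessed value = $1,241,210 × 0.5 = $620,605
Homestead exemption = min($47,000, 50% × $620,605) = min($47,000, $310,302.5) = $47,000 (dollar cap binds)
Taxable value = $620,605 − $138,000 − $47,000 = $435,605
Larchfield Township: $435,605 × 0.00205 = $892.99025
Ashport ISD: $435,605 × 0.0197 = $8,581.4185
Total = $9,474.40875

$9,474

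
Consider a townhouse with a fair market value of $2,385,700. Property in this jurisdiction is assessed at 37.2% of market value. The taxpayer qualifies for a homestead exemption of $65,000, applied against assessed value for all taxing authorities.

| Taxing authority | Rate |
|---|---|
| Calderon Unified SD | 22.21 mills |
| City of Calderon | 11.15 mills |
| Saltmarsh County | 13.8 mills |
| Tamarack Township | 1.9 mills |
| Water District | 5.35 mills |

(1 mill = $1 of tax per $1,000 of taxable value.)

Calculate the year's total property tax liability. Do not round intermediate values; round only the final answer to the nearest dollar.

Assessed value = $2,385,700 × 0.372 = $887,480.4
Taxable value = $887,480.4 − $65,000 = $822,480.4
Calderon Unified SD: $822,480.4 × 0.02221 = $18,267.289684
City of Calderon: $822,480.4 × 0.01115 = $9,170.65646
Saltmarsh County: $822,480.4 × 0.0138 = $11,350.22952
Tamarack Township: $822,480.4 × 0.0019 = $1,562.71276
Water District: $822,480.4 × 0.00535 = $4,400.27014
Total = $18,267.289684 + $9,170.65646 + $11,350.22952 + $1,562.71276 + $4,400.27014 = $44,751.158564

$44,751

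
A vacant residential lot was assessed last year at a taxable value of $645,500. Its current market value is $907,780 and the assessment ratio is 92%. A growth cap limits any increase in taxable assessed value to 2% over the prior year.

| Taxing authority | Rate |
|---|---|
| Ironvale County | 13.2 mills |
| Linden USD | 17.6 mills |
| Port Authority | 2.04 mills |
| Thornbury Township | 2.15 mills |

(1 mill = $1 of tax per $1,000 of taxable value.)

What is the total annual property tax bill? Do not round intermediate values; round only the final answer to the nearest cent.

$23,037.77

Uncapped assessed value = $907,780 × 0.92 = $835,157.6
Cap limit = $645,500 × 1.02 = $658,410
Taxable assessed value = min($835,157.6, $658,410) = $658,410 (cap binds)
Ironvale County: $658,410 × 0.0132 = $8,691.012
Linden USD: $658,410 × 0.0176 = $11,588.016
Port Authority: $658,410 × 0.00204 = $1,343.1564
Thornbury Township: $658,410 × 0.00215 = $1,415.5815
Total = $23,037.7659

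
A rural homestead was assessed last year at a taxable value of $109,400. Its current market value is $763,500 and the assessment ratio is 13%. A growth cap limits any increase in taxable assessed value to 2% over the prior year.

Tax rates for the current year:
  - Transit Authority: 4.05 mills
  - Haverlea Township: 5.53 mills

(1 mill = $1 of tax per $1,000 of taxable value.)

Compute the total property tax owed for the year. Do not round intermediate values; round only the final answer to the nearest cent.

$950.86

Uncapped assessed value = $763,500 × 0.13 = $99,255
Cap limit = $109,400 × 1.02 = $111,588
Taxable assessed value = min($99,255, $111,588) = $99,255 (cap does not bind)
Transit Authority: $99,255 × 0.00405 = $401.98275
Haverlea Township: $99,255 × 0.00553 = $548.88015
Total = $950.8629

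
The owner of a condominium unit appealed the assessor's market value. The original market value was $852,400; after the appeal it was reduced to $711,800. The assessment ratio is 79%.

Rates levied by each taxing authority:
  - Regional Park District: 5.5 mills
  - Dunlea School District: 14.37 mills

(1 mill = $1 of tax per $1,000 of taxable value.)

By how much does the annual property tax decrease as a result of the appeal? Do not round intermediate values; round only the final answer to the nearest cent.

Old assessed value = $852,400 × 0.79 = $673,396
New assessed value = $711,800 × 0.79 = $562,322
Combined rate = 0.0055 + 0.01437 = 0.01987
Old tax = $673,396 × 0.01987 = $13,380.37852
New tax = $562,322 × 0.01987 = $11,173.33814
Reduction = $13,380.37852 − $11,173.33814 = $2,207.04038

$2,207.04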